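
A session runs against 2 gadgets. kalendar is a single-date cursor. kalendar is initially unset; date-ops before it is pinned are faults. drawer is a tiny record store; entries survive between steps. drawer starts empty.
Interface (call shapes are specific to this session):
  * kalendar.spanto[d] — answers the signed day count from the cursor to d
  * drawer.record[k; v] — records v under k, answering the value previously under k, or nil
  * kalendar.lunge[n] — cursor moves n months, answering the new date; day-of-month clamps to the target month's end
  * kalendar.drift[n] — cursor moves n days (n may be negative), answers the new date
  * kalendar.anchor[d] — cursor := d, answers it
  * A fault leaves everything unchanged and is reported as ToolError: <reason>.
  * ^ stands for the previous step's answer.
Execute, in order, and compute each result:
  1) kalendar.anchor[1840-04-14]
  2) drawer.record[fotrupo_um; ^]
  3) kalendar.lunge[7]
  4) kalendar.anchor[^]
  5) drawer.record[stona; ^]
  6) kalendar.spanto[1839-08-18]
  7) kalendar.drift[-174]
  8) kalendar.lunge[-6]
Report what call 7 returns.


Step: anchor[1840-04-14]
Result: 1840-04-14
Step: record[fotrupo_um; ^]
Result: nil
Step: lunge[7]
Result: 1840-11-14
Step: anchor[^]
Result: 1840-11-14
Step: record[stona; ^]
Result: nil
Step: spanto[1839-08-18]
Result: -454
Step: drift[-174]
Result: 1840-05-24
Step: lunge[-6]
Result: 1839-11-24

Answer: 1840-05-24


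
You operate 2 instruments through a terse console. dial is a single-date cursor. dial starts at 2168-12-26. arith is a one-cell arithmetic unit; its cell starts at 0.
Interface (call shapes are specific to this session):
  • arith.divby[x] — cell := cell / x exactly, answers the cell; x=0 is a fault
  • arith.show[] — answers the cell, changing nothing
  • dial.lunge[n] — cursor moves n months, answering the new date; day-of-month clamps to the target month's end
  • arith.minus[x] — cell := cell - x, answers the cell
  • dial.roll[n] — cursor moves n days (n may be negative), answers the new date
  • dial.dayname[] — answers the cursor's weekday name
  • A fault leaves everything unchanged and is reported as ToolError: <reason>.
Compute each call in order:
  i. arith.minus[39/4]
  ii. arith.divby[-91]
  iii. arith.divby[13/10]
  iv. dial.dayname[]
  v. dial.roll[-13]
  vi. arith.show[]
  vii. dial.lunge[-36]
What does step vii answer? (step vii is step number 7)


Answer: 2165-12-13

Derivation:
CALL arith.minus[x→39/4]
RET  -39/4
CALL arith.divby[x→-91]
RET  3/28
CALL arith.divby[x→13/10]
RET  15/182
CALL dial.dayname[]
RET  Monday
CALL dial.roll[n→-13]
RET  2168-12-13
CALL arith.show[]
RET  15/182
CALL dial.lunge[n→-36]
RET  2165-12-13


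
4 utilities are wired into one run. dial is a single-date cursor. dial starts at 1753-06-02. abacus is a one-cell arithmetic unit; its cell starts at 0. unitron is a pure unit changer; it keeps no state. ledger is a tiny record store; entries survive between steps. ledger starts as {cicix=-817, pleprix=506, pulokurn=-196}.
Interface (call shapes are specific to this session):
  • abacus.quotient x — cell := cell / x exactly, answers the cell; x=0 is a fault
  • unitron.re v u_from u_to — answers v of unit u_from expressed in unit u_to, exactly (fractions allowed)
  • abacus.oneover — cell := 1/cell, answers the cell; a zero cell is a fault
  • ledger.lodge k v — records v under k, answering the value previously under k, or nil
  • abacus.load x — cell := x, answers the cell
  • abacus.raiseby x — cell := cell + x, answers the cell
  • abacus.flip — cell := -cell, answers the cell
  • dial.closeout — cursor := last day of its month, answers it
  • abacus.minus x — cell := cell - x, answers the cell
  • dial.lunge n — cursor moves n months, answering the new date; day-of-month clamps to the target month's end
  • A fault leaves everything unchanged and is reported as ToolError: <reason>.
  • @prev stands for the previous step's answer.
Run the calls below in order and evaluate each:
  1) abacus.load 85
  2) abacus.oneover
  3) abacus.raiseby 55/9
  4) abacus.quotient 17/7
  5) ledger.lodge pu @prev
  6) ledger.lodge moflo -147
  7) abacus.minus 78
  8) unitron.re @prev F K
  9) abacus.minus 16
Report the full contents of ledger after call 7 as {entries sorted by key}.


→ load(x='85')
← 85
→ oneover()
← 1/85
→ raiseby(x='55/9')
← 4684/765
→ quotient(x='17/7')
← 32788/13005
→ lodge(k='pu', v='@prev')
← nil
→ lodge(k='moflo', v='-147')
← nil
→ minus(x='78')
← -981602/13005
→ re(v='@prev', u_from='F', u_to='K')
← 99928127/468180
→ minus(x='16')
← -1189682/13005

Answer: {cicix=-817, moflo=-147, pleprix=506, pu=32788/13005, pulokurn=-196}


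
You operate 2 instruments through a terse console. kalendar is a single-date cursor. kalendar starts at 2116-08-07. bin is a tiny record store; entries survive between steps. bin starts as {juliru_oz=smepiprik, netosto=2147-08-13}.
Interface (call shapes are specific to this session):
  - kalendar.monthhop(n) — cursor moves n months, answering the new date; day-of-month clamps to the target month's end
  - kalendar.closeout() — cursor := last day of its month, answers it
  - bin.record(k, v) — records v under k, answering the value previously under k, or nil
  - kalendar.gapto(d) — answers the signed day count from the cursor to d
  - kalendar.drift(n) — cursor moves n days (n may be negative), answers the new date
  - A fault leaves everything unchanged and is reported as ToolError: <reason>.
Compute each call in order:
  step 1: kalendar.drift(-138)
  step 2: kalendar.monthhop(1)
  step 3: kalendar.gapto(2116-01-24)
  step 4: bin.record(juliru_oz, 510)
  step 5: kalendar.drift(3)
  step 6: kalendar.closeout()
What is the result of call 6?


Act: kalendar.drift[n: -138]
Obs: 2116-03-22
Act: kalendar.monthhop[n: 1]
Obs: 2116-04-22
Act: kalendar.gapto[d: 2116-01-24]
Obs: -89
Act: bin.record[k: juliru_oz; v: 510]
Obs: smepiprik
Act: kalendar.drift[n: 3]
Obs: 2116-04-25
Act: kalendar.closeout[]
Obs: 2116-04-30

Answer: 2116-04-30


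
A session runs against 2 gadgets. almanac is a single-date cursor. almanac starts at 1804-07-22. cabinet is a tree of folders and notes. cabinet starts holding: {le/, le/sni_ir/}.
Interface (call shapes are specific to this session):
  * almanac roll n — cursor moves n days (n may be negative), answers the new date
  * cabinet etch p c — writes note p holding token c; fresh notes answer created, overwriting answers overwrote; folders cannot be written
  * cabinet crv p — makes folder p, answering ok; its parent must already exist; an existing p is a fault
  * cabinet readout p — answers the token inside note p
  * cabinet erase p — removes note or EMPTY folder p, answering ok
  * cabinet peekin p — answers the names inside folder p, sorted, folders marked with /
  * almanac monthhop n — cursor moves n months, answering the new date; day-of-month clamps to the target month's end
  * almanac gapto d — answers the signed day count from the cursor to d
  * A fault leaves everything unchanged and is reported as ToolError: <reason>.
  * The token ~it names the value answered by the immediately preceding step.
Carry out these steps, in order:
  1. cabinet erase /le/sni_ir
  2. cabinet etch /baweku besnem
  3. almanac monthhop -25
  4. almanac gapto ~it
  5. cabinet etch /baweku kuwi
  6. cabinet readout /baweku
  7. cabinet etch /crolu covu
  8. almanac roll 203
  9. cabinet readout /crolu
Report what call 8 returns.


CALL cabinet erase[p='/le/sni_ir']
RET  ok
CALL cabinet etch[p='/baweku'; c='besnem']
RET  created
CALL almanac monthhop[n='-25']
RET  1802-06-22
CALL almanac gapto[d='~it']
RET  0
CALL cabinet etch[p='/baweku'; c='kuwi']
RET  overwrote
CALL cabinet readout[p='/baweku']
RET  kuwi
CALL cabinet etch[p='/crolu'; c='covu']
RET  created
CALL almanac roll[n='203']
RET  1803-01-11
CALL cabinet readout[p='/crolu']
RET  covu

Answer: 1803-01-11


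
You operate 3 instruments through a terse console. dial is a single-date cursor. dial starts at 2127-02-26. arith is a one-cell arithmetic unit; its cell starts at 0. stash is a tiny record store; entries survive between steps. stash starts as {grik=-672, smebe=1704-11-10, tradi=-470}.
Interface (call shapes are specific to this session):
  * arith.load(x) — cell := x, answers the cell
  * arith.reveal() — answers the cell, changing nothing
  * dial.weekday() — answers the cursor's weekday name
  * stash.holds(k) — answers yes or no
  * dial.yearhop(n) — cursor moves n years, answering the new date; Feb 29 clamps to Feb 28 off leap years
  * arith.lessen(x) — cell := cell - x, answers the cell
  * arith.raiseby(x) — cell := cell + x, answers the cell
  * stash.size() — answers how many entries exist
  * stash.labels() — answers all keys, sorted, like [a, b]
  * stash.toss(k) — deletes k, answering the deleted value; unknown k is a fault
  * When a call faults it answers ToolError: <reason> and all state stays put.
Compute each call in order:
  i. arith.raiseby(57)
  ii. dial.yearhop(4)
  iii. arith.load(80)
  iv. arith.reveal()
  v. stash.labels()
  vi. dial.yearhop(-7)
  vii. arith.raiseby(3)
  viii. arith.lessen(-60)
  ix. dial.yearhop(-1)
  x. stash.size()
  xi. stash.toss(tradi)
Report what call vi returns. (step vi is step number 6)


Answer: 2124-02-26

Derivation:
;; 1. arith.raiseby(x='57') ~> 57
;; 2. dial.yearhop(n='4') ~> 2131-02-26
;; 3. arith.load(x='80') ~> 80
;; 4. arith.reveal() ~> 80
;; 5. stash.labels() ~> [grik, smebe, tradi]
;; 6. dial.yearhop(n='-7') ~> 2124-02-26
;; 7. arith.raiseby(x='3') ~> 83
;; 8. arith.lessen(x='-60') ~> 143
;; 9. dial.yearhop(n='-1') ~> 2123-02-26
;; 10. stash.size() ~> 3
;; 11. stash.toss(k='tradi') ~> -470


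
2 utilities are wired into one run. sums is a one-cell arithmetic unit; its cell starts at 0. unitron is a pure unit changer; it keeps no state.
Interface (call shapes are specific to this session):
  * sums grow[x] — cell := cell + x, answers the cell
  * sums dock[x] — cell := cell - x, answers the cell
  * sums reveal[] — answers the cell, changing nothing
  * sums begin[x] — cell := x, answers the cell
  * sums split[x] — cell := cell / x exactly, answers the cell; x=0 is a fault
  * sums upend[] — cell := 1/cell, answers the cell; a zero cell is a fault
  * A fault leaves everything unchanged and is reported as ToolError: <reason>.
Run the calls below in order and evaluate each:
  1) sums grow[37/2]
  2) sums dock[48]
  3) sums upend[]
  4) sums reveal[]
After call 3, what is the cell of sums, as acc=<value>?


;; sums grow(x: 37/2) => 37/2
;; sums dock(x: 48) => -59/2
;; sums upend() => -2/59
;; sums reveal() => -2/59

Answer: acc=-2/59


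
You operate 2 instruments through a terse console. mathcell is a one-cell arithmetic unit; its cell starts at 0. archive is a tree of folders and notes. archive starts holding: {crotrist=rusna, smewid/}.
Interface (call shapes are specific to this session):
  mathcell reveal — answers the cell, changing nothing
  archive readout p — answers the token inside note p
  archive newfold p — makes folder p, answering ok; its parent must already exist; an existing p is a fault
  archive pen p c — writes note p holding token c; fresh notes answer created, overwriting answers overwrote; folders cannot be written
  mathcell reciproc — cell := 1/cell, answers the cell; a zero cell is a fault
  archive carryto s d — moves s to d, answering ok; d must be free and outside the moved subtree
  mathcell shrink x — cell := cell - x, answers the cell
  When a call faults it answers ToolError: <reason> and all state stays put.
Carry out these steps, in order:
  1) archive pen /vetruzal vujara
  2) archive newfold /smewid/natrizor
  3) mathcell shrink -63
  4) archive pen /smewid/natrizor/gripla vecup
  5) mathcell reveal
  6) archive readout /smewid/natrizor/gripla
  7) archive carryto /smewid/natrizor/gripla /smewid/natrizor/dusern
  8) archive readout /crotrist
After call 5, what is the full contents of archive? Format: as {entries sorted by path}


Answer: {crotrist=rusna, smewid/, smewid/natrizor/, smewid/natrizor/gripla=vecup, vetruzal=vujara}

Derivation:
[in] archive pen /vetruzal vujara
:: created
[in] archive newfold /smewid/natrizor
:: ok
[in] mathcell shrink -63
:: 63
[in] archive pen /smewid/natrizor/gripla vecup
:: created
[in] mathcell reveal
:: 63
[in] archive readout /smewid/natrizor/gripla
:: vecup
[in] archive carryto /smewid/natrizor/gripla /smewid/natrizor/dusern
:: ok
[in] archive readout /crotrist
:: rusna


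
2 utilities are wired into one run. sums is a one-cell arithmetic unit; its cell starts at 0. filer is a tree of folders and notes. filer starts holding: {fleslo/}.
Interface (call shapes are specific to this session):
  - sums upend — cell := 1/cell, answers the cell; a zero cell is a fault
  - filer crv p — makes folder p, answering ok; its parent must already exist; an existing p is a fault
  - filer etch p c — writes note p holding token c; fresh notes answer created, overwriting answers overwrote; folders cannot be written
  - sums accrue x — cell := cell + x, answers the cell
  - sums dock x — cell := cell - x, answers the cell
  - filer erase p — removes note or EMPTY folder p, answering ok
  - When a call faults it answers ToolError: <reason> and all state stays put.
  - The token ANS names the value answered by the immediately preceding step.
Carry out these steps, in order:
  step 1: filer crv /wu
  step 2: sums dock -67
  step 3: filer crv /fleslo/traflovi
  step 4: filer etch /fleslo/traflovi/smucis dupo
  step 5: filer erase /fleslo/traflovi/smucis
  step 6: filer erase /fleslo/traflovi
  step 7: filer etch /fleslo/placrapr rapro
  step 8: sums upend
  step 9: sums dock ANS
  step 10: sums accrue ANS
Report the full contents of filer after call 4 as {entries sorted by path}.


·→ filer crv(p→/wu)
·← ok
·→ sums dock(x→-67)
·← 67
·→ filer crv(p→/fleslo/traflovi)
·← ok
·→ filer etch(p→/fleslo/traflovi/smucis, c→dupo)
·← created
·→ filer erase(p→/fleslo/traflovi/smucis)
·← ok
·→ filer erase(p→/fleslo/traflovi)
·← ok
·→ filer etch(p→/fleslo/placrapr, c→rapro)
·← created
·→ sums upend()
·← 1/67
·→ sums dock(x→ANS)
·← 0
·→ sums accrue(x→ANS)
·← 0

Answer: {fleslo/, fleslo/traflovi/, fleslo/traflovi/smucis=dupo, wu/}


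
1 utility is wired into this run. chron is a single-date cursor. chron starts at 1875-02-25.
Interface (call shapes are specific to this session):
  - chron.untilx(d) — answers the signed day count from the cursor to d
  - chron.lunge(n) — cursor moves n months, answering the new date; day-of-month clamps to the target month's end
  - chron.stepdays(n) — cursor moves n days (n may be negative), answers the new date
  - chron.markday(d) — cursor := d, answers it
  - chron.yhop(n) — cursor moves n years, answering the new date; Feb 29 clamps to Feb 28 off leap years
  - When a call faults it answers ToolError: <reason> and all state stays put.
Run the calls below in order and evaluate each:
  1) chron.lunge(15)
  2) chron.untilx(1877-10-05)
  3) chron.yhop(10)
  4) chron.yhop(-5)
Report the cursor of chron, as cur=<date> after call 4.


Answer: cur=1881-05-25

Derivation:
$ chron.lunge n=15
= 1876-05-25
$ chron.untilx d=1877-10-05
= 498
$ chron.yhop n=10
= 1886-05-25
$ chron.yhop n=-5
= 1881-05-25


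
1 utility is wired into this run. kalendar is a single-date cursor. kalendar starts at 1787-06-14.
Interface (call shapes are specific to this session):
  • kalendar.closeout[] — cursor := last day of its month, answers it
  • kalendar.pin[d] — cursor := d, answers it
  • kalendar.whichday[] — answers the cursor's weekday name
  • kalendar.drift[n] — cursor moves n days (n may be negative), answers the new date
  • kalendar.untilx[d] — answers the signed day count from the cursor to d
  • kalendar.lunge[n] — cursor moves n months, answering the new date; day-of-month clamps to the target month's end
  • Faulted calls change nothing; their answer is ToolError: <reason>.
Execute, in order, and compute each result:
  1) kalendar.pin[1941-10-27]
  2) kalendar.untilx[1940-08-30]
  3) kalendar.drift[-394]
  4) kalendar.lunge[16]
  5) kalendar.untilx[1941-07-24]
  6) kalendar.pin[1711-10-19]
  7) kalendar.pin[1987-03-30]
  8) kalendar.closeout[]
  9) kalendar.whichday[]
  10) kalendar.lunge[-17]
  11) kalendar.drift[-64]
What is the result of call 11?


Answer: 1985-08-28

Derivation:
Now I run kalendar.pin with d: 1941-10-27: 1941-10-27.
Next I call kalendar.untilx with d: 1940-08-30, → -423.
Calling kalendar.drift with n: -394: 1940-09-28.
Next I call kalendar.lunge with n: 16, yielding 1942-01-28.
Next I call kalendar.untilx with d: 1941-07-24: -188.
Next I call kalendar.pin with d: 1711-10-19, and get 1711-10-19.
I use kalendar.pin with d: 1987-03-30, yielding 1987-03-30.
I try kalendar.closeout(), which returns 1987-03-31.
Calling kalendar.whichday(), — result: Tuesday.
I invoke kalendar.lunge with n: -17: 1985-10-31.
I try kalendar.drift with n: -64, → 1985-08-28.


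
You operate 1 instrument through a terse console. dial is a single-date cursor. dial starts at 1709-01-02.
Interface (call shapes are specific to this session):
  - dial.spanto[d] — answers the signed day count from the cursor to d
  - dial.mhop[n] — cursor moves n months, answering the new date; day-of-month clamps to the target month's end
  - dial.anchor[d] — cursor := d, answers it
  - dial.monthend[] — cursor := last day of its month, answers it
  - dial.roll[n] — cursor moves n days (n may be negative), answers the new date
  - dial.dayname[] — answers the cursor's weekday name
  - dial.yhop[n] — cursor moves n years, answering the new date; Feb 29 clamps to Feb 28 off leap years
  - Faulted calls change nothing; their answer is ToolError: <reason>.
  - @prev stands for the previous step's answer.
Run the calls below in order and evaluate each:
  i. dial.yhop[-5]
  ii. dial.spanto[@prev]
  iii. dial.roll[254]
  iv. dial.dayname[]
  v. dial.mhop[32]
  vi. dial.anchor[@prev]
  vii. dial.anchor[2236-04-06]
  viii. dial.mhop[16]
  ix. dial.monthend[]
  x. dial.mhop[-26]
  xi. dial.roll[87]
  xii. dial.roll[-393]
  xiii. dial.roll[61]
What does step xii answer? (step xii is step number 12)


Answer: 2234-08-28

Derivation:
·→ dial.yhop(n: -5)
·← 1704-01-02
·→ dial.spanto(d: @prev)
·← 0
·→ dial.roll(n: 254)
·← 1704-09-12
·→ dial.dayname()
·← Friday
·→ dial.mhop(n: 32)
·← 1707-05-12
·→ dial.anchor(d: @prev)
·← 1707-05-12
·→ dial.anchor(d: 2236-04-06)
·← 2236-04-06
·→ dial.mhop(n: 16)
·← 2237-08-06
·→ dial.monthend()
·← 2237-08-31
·→ dial.mhop(n: -26)
·← 2235-06-30
·→ dial.roll(n: 87)
·← 2235-09-25
·→ dial.roll(n: -393)
·← 2234-08-28
·→ dial.roll(n: 61)
·← 2234-10-28


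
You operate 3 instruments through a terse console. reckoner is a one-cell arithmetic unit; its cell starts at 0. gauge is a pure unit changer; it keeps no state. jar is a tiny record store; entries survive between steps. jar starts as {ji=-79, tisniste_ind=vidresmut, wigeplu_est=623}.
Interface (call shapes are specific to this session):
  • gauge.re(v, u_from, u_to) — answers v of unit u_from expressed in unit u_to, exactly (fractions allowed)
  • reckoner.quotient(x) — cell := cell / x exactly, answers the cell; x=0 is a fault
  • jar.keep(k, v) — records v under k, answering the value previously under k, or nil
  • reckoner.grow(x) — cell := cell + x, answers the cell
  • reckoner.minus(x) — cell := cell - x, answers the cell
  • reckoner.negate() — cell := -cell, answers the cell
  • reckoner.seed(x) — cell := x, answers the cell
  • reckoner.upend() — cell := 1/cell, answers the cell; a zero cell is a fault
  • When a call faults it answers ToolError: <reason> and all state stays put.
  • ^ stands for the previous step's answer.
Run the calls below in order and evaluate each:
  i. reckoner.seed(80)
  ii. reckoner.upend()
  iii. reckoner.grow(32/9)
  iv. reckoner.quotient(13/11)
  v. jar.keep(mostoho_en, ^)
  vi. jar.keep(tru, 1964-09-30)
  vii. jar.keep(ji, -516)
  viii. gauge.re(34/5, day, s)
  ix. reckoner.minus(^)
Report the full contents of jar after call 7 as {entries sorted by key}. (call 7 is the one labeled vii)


→ reckoner.seed(80)
← 80
→ reckoner.upend()
← 1/80
→ reckoner.grow(32/9)
← 2569/720
→ reckoner.quotient(13/11)
← 28259/9360
→ jar.keep(mostoho_en, ^)
← nil
→ jar.keep(tru, 1964-09-30)
← nil
→ jar.keep(ji, -516)
← -79
→ gauge.re(34/5, day, s)
← 587520
→ reckoner.minus(^)
← -5499158941/9360

Answer: {ji=-516, mostoho_en=28259/9360, tisniste_ind=vidresmut, tru=1964-09-30, wigeplu_est=623}


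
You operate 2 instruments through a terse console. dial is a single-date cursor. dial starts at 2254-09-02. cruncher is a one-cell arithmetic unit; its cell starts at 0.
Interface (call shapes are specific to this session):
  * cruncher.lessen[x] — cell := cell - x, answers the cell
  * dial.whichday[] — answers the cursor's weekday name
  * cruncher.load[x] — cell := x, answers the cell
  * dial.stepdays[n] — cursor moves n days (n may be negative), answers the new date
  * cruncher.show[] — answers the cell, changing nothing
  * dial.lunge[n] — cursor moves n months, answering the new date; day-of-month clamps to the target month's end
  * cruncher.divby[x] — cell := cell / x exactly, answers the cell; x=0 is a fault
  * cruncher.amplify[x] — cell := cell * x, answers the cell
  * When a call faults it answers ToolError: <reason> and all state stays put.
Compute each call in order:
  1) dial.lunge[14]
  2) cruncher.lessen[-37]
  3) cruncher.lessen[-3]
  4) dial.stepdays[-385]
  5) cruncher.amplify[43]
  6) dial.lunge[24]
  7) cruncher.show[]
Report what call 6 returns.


// lunge(14) -> 2255-11-02
// lessen(-37) -> 37
// lessen(-3) -> 40
// stepdays(-385) -> 2254-10-13
// amplify(43) -> 1720
// lunge(24) -> 2256-10-13
// show() -> 1720

Answer: 2256-10-13


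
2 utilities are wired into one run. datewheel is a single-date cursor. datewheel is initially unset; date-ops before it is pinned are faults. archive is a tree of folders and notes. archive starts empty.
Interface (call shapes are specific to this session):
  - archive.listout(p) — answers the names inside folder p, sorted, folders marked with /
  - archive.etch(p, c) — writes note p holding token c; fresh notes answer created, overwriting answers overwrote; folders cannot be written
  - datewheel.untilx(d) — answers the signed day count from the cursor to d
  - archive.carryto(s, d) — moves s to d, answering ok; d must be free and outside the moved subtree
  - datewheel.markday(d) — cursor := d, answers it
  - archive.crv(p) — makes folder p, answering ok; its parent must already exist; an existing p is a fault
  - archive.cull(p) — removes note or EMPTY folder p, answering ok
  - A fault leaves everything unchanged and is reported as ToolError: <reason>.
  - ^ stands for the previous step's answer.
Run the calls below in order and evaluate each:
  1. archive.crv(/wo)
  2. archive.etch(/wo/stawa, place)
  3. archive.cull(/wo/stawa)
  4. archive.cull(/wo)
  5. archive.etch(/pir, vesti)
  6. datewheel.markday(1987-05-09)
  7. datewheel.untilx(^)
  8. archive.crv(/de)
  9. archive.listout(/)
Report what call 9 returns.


Answer: [de/, pir]

Derivation:
CALL crv[p: /wo]
RET  ok
CALL etch[p: /wo/stawa; c: place]
RET  created
CALL cull[p: /wo/stawa]
RET  ok
CALL cull[p: /wo]
RET  ok
CALL etch[p: /pir; c: vesti]
RET  created
CALL markday[d: 1987-05-09]
RET  1987-05-09
CALL untilx[d: ^]
RET  0
CALL crv[p: /de]
RET  ok
CALL listout[p: /]
RET  [de/, pir]


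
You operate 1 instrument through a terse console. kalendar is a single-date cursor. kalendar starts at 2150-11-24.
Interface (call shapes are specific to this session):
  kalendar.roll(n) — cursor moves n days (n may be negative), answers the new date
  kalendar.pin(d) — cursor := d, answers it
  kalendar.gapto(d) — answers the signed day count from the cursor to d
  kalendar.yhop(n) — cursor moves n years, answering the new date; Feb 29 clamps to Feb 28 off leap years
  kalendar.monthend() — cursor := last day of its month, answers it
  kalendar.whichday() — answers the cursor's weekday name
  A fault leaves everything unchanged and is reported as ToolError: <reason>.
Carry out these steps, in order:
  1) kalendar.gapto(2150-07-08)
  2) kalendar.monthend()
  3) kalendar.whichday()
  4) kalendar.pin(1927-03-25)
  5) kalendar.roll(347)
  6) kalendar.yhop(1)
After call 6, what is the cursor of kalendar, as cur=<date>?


Answer: cur=1929-03-06

Derivation:
# 1. gapto(d→2150-07-08) == -139
# 2. monthend() == 2150-11-30
# 3. whichday() == Monday
# 4. pin(d→1927-03-25) == 1927-03-25
# 5. roll(n→347) == 1928-03-06
# 6. yhop(n→1) == 1929-03-06


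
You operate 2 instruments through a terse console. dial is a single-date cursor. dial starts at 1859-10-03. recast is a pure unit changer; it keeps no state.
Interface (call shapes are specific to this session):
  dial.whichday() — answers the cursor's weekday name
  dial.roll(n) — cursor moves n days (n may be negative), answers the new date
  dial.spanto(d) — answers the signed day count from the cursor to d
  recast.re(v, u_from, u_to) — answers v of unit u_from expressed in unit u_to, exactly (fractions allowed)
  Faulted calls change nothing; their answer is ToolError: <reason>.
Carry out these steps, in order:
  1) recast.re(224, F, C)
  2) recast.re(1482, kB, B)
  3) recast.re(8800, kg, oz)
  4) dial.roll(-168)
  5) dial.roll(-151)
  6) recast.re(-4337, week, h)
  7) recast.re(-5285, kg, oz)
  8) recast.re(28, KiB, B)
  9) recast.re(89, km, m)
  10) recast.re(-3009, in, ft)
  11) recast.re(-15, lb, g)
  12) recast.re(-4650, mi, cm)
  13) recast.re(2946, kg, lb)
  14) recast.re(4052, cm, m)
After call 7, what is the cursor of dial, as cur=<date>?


→ recast.re(224, F, C)
← 320/3
→ recast.re(1482, kB, B)
← 1482000
→ recast.re(8800, kg, oz)
← 1280000000000/4123567
→ dial.roll(-168)
← 1859-04-18
→ dial.roll(-151)
← 1858-11-18
→ recast.re(-4337, week, h)
← -728616
→ recast.re(-5285, kg, oz)
← -1208000000000/6479891
→ recast.re(28, KiB, B)
← 28672
→ recast.re(89, km, m)
← 89000
→ recast.re(-3009, in, ft)
← -1003/4
→ recast.re(-15, lb, g)
← -136077711/20000
→ recast.re(-4650, mi, cm)
← -748344960
→ recast.re(2946, kg, lb)
← 294600000000/45359237
→ recast.re(4052, cm, m)
← 1013/25

Answer: cur=1858-11-18


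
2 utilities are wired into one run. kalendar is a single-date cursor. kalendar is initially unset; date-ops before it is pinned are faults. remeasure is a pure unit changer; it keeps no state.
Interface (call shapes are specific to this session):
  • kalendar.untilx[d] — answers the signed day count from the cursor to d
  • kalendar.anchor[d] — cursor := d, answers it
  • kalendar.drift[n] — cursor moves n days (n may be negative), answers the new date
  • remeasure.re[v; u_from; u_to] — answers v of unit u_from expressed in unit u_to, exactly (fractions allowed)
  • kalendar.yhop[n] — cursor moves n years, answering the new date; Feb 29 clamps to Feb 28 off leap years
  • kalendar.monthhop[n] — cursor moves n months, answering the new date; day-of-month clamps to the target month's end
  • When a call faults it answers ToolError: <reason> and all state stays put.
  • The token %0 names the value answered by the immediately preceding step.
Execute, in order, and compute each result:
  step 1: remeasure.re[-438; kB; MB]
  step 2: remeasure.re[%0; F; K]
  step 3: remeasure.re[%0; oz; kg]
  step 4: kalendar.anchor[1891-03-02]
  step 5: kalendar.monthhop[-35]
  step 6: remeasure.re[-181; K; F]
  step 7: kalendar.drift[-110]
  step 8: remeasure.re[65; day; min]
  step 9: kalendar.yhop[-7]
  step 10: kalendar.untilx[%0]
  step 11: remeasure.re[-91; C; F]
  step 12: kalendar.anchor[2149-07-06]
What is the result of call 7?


Answer: 1887-12-14

Derivation:
→ re(v=-438, u_from=kB, u_to=MB)
← -219/500
→ re(v=%0, u_from=F, u_to=K)
← 57404/225
→ re(v=%0, u_from=oz, u_to=kg)
← 650950410187/90000000000
→ anchor(d=1891-03-02)
← 1891-03-02
→ monthhop(n=-35)
← 1888-04-02
→ re(v=-181, u_from=K, u_to=F)
← -78547/100
→ drift(n=-110)
← 1887-12-14
→ re(v=65, u_from=day, u_to=min)
← 93600
→ yhop(n=-7)
← 1880-12-14
→ untilx(d=%0)
← 0
→ re(v=-91, u_from=C, u_to=F)
← -659/5
→ anchor(d=2149-07-06)
← 2149-07-06


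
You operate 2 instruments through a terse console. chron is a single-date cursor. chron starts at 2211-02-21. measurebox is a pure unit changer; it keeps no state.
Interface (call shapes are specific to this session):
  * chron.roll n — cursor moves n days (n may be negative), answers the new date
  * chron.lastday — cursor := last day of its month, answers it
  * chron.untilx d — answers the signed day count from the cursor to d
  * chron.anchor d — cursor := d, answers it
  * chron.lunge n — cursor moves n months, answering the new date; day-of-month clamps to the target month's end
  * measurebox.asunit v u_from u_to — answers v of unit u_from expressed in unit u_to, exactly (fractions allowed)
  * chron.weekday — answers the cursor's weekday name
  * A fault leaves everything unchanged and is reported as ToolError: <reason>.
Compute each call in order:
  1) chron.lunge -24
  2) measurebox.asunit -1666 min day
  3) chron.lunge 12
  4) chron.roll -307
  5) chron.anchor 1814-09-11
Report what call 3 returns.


Answer: 2210-02-21

Derivation:
Using lunge on n=-24, and observe 2209-02-21.
Calling asunit on v=-1666, u_from=min, u_to=day, giving -833/720.
I try lunge on n=12, yielding 2210-02-21.
Then roll on n=-307: 2209-04-20.
Now I run anchor on d=1814-09-11, and observe 1814-09-11.


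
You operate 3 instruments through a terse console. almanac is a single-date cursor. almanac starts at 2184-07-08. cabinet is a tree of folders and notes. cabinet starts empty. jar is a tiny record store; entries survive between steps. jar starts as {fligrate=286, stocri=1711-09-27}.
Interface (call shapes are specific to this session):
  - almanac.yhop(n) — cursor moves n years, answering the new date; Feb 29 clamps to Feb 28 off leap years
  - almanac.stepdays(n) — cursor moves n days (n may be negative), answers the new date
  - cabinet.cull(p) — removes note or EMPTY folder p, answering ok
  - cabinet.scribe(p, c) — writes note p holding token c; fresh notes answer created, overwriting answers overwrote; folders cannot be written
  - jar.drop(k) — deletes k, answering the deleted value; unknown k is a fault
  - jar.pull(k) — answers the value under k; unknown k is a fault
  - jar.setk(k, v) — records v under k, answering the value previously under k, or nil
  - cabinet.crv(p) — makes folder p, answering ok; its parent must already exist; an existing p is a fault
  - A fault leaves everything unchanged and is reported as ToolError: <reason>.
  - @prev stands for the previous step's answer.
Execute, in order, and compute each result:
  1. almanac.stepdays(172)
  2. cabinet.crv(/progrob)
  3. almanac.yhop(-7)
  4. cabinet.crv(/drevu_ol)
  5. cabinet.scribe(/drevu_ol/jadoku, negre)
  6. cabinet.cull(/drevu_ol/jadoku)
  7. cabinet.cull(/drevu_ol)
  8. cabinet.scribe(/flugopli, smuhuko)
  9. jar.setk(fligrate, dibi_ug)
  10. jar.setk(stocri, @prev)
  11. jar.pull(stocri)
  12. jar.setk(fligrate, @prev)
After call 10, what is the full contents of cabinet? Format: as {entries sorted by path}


Answer: {flugopli=smuhuko, progrob/}

Derivation:
Do: almanac.stepdays[n: 172]
See: 2184-12-27
Do: cabinet.crv[p: /progrob]
See: ok
Do: almanac.yhop[n: -7]
See: 2177-12-27
Do: cabinet.crv[p: /drevu_ol]
See: ok
Do: cabinet.scribe[p: /drevu_ol/jadoku; c: negre]
See: created
Do: cabinet.cull[p: /drevu_ol/jadoku]
See: ok
Do: cabinet.cull[p: /drevu_ol]
See: ok
Do: cabinet.scribe[p: /flugopli; c: smuhuko]
See: created
Do: jar.setk[k: fligrate; v: dibi_ug]
See: 286
Do: jar.setk[k: stocri; v: @prev]
See: 1711-09-27
Do: jar.pull[k: stocri]
See: 286
Do: jar.setk[k: fligrate; v: @prev]
See: dibi_ug


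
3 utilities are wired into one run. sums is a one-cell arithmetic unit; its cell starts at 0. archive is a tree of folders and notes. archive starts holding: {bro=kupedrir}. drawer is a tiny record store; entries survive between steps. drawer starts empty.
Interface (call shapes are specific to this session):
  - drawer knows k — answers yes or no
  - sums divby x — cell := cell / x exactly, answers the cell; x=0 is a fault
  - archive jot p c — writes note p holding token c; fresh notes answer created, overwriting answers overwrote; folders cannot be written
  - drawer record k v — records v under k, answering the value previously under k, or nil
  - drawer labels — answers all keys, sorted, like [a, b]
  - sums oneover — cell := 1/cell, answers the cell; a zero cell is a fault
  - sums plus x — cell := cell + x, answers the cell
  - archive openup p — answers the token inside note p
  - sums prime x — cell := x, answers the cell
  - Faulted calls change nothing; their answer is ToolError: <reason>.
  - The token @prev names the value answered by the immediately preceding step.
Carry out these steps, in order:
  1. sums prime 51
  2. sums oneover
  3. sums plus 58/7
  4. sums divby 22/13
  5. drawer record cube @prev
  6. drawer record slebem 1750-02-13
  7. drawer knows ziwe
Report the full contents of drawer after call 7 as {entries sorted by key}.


Answer: {cube=38545/7854, slebem=1750-02-13}

Derivation:
$ sums prime 51
[out] 51
$ sums oneover
[out] 1/51
$ sums plus 58/7
[out] 2965/357
$ sums divby 22/13
[out] 38545/7854
$ drawer record cube @prev
[out] nil
$ drawer record slebem 1750-02-13
[out] nil
$ drawer knows ziwe
[out] no


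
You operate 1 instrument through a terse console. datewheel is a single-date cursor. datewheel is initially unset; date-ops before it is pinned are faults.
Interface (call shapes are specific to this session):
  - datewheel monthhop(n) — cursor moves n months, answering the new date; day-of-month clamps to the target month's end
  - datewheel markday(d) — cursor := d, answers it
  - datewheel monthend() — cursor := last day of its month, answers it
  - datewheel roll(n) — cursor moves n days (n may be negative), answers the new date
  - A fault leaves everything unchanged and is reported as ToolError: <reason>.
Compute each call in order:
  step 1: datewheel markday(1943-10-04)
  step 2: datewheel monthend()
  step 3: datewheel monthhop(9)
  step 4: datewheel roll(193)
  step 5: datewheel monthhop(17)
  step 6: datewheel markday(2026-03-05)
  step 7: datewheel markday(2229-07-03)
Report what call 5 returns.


Step: datewheel markday[d: 1943-10-04]
Result: 1943-10-04
Step: datewheel monthend[]
Result: 1943-10-31
Step: datewheel monthhop[n: 9]
Result: 1944-07-31
Step: datewheel roll[n: 193]
Result: 1945-02-09
Step: datewheel monthhop[n: 17]
Result: 1946-07-09
Step: datewheel markday[d: 2026-03-05]
Result: 2026-03-05
Step: datewheel markday[d: 2229-07-03]
Result: 2229-07-03

Answer: 1946-07-09


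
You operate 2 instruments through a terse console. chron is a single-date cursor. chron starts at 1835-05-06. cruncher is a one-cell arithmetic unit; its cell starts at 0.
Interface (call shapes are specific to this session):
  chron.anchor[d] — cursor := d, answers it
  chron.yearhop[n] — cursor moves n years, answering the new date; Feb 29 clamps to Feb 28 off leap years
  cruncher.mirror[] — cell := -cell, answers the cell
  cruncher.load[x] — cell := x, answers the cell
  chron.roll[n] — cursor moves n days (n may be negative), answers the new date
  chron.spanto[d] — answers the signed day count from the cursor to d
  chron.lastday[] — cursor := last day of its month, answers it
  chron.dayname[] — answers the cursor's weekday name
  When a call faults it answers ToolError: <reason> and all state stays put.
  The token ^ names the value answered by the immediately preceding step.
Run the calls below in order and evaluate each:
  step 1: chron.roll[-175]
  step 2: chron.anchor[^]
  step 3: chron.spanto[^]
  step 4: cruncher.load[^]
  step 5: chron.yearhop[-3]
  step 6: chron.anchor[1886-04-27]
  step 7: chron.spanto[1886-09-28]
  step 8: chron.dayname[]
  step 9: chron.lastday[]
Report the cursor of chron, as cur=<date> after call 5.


==> chron.roll(n: -175)
<== 1834-11-12
==> chron.anchor(d: ^)
<== 1834-11-12
==> chron.spanto(d: ^)
<== 0
==> cruncher.load(x: ^)
<== 0
==> chron.yearhop(n: -3)
<== 1831-11-12
==> chron.anchor(d: 1886-04-27)
<== 1886-04-27
==> chron.spanto(d: 1886-09-28)
<== 154
==> chron.dayname()
<== Tuesday
==> chron.lastday()
<== 1886-04-30

Answer: cur=1831-11-12


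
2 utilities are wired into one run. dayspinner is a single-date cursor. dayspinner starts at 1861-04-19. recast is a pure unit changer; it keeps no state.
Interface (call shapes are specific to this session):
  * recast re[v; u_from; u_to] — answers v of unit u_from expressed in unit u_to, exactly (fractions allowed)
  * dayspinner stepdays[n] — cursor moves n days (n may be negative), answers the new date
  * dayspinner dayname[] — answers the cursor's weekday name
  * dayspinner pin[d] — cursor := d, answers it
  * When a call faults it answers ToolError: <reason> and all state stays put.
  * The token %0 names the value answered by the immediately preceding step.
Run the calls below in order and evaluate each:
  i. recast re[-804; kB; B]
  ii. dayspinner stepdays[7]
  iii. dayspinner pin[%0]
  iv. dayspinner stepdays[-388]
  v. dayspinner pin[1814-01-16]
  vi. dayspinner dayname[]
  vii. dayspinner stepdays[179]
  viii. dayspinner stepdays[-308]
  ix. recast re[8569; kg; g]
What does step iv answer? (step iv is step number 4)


Answer: 1860-04-03

Derivation:
// 1. recast re(-804, kB, B) => -804000
// 2. dayspinner stepdays(7) => 1861-04-26
// 3. dayspinner pin(%0) => 1861-04-26
// 4. dayspinner stepdays(-388) => 1860-04-03
// 5. dayspinner pin(1814-01-16) => 1814-01-16
// 6. dayspinner dayname() => Sunday
// 7. dayspinner stepdays(179) => 1814-07-14
// 8. dayspinner stepdays(-308) => 1813-09-09
// 9. recast re(8569, kg, g) => 8569000


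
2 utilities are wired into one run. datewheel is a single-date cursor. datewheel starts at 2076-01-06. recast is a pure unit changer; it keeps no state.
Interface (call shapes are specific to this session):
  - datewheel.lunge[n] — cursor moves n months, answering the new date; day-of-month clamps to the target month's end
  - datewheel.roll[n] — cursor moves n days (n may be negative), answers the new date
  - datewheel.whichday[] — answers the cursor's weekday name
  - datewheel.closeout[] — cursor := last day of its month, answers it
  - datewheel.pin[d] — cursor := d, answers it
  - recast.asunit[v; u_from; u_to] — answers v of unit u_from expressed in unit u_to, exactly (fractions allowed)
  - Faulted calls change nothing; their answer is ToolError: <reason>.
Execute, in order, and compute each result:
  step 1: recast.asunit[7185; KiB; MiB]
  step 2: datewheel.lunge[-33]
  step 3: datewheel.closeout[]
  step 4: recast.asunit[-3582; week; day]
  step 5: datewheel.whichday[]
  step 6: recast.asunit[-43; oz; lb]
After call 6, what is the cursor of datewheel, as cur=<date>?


-> recast.asunit(v: 7185, u_from: KiB, u_to: MiB)
<- 7185/1024
-> datewheel.lunge(n: -33)
<- 2073-04-06
-> datewheel.closeout()
<- 2073-04-30
-> recast.asunit(v: -3582, u_from: week, u_to: day)
<- -25074
-> datewheel.whichday()
<- Sunday
-> recast.asunit(v: -43, u_from: oz, u_to: lb)
<- -43/16

Answer: cur=2073-04-30


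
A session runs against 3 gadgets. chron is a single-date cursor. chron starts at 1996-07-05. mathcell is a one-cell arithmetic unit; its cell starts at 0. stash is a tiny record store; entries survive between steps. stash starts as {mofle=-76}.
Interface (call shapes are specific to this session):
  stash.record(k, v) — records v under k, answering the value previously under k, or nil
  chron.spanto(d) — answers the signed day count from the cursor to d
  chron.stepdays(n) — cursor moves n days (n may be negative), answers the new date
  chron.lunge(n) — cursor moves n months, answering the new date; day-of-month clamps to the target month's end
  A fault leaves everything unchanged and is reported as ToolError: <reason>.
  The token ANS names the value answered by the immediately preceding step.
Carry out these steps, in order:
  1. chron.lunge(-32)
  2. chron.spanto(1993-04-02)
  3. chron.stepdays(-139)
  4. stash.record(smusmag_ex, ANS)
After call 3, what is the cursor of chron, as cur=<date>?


==> lunge(n: -32)
<== 1993-11-05
==> spanto(d: 1993-04-02)
<== -217
==> stepdays(n: -139)
<== 1993-06-19
==> record(k: smusmag_ex, v: ANS)
<== nil

Answer: cur=1993-06-19
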